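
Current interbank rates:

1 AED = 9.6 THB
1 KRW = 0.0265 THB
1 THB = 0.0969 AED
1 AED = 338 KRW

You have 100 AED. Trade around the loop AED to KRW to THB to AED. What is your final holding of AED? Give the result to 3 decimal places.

100 AED × 338 = 33800 KRW
33800 KRW × 0.0265 = 895.7 THB
895.7 THB × 0.0969 = 86.79333 AED

86.793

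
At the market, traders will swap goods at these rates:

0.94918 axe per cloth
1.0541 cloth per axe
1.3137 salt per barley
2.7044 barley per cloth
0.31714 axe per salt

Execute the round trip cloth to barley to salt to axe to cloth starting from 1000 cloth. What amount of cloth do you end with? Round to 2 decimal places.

1000 cloth × 2.7044 = 2704.4 barley
2704.4 barley × 1.3137 = 3552.77028 salt
3552.77028 salt × 0.31714 = 1126.7255665992 axe
1126.7255665992 axe × 1.0541 = 1187.68141975221672 cloth

1187.68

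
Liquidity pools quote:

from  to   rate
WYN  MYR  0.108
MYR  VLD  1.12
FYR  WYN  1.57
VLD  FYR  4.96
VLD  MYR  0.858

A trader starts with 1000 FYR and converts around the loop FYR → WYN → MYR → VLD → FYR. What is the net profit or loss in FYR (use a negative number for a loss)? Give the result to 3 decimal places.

1000 FYR × 1.57 = 1570 WYN
1570 WYN × 0.108 = 169.56 MYR
169.56 MYR × 1.12 = 189.9072 VLD
189.9072 VLD × 4.96 = 941.939712 FYR
Net change: 941.939712 − 1000 = -58.060288 FYR

-58.060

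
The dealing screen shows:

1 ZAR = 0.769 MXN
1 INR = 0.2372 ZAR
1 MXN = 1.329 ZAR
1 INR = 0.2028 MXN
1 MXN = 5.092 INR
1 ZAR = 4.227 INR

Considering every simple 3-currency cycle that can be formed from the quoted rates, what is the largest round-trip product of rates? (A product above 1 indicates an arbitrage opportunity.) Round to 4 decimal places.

ZAR→INR→MXN→ZAR: 4.227 × 0.2028 × 1.329 = 1.13927
ZAR→MXN→INR→ZAR: 0.769 × 5.092 × 0.2372 = 0.92882
Maximum is ZAR→INR→MXN→ZAR at 1.1393; arbitrage exists.

1.1393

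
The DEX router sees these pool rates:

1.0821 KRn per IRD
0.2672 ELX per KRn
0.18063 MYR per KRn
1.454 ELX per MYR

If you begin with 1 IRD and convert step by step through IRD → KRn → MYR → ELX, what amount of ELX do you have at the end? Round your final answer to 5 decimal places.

0.28420

1 IRD × 1.0821 = 1.0821 KRn
1.0821 KRn × 0.18063 = 0.195459723 MYR
0.195459723 MYR × 1.454 = 0.284198437242 ELX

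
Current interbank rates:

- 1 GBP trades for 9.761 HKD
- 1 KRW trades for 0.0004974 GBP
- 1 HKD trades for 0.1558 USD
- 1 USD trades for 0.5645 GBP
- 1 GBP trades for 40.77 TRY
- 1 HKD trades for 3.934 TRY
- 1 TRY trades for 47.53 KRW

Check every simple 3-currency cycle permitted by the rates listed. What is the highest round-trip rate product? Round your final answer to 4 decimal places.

0.9639

TRY→KRW→GBP→TRY: 47.53 × 0.0004974 × 40.77 = 0.96386
USD→GBP→HKD→USD: 0.5645 × 9.761 × 0.1558 = 0.85847
Maximum is TRY→KRW→GBP→TRY at 0.9639; no arbitrage — every cycle loses value.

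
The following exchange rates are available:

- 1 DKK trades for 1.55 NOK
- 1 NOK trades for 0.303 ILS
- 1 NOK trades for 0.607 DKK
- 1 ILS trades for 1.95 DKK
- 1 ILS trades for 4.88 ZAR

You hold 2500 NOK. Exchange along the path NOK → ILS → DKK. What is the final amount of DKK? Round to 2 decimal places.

1477.13

2500 NOK × 0.303 = 757.5 ILS
757.5 ILS × 1.95 = 1477.125 DKK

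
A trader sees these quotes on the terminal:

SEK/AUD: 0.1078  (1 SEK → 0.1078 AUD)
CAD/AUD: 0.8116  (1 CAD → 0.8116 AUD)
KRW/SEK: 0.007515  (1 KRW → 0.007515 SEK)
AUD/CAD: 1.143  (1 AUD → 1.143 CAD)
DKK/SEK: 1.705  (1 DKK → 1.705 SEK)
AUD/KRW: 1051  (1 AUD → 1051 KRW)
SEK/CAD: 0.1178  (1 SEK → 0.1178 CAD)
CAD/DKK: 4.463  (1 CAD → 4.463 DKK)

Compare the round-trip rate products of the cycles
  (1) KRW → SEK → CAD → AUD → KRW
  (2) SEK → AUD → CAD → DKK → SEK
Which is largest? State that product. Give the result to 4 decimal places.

(1) 0.007515 × 0.1178 × 0.8116 × 1051 = 0.75513
(2) 0.1078 × 1.143 × 4.463 × 1.705 = 0.93760
Highest is cycle (2) at 0.9376 (≤1, no arbitrage).

0.9376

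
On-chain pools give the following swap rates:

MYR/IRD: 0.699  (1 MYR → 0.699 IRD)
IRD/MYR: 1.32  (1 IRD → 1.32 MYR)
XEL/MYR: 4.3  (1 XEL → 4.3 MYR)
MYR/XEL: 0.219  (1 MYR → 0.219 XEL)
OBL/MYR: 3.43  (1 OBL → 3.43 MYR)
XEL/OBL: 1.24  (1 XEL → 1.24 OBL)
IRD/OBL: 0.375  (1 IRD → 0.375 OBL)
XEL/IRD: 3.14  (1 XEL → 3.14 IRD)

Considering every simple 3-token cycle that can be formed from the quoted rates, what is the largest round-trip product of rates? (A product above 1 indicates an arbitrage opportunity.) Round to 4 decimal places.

0.9315

OBL→MYR→XEL→OBL: 3.43 × 0.219 × 1.24 = 0.93145
MYR→XEL→IRD→MYR: 0.219 × 3.14 × 1.32 = 0.90771
OBL→MYR→IRD→OBL: 3.43 × 0.699 × 0.375 = 0.89909
Maximum is OBL→MYR→XEL→OBL at 0.9315; no arbitrage — every cycle loses value.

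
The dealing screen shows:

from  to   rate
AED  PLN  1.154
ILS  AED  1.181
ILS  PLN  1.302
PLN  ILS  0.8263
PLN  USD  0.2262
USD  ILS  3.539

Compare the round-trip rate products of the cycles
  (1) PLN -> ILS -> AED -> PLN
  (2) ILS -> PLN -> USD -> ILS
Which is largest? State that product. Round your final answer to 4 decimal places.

(1) 0.8263 × 1.181 × 1.154 = 1.12614
(2) 1.302 × 0.2262 × 3.539 = 1.04228
Highest is cycle (1) at 1.1261 (>1, arbitrage).

1.1261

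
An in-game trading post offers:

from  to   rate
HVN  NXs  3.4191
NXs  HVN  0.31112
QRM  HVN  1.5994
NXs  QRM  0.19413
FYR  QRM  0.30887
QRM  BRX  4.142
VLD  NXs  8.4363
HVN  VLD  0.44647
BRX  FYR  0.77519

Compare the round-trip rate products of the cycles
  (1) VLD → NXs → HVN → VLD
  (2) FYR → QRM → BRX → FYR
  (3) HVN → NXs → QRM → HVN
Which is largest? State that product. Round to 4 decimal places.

1.1719

(1) 8.4363 × 0.31112 × 0.44647 = 1.17185
(2) 0.30887 × 4.142 × 0.77519 = 0.99173
(3) 3.4191 × 0.19413 × 1.5994 = 1.06160
Highest is cycle (1) at 1.1719 (>1, arbitrage).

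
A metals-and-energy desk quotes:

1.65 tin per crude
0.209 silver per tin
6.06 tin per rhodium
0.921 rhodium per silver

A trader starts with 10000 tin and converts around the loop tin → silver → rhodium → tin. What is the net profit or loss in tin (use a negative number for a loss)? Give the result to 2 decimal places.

1664.83

10000 tin × 0.209 = 2090 silver
2090 silver × 0.921 = 1924.89 rhodium
1924.89 rhodium × 6.06 = 11664.8334 tin
Net change: 11664.8334 − 10000 = 1664.8334 tin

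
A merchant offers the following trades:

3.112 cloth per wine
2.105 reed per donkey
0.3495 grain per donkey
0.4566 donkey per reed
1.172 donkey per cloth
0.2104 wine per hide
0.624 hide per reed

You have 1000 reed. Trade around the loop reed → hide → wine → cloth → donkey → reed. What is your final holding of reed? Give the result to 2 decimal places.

1000 reed × 0.624 = 624 hide
624 hide × 0.2104 = 131.2896 wine
131.2896 wine × 3.112 = 408.5732352 cloth
408.5732352 cloth × 1.172 = 478.8478316544 donkey
478.8478316544 donkey × 2.105 = 1007.974685632512 reed

1007.97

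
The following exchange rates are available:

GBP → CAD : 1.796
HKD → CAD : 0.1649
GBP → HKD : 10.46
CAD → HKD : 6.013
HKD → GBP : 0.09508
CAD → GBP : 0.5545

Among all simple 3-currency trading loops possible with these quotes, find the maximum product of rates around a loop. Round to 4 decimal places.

GBP→CAD→HKD→GBP: 1.796 × 6.013 × 0.09508 = 1.02680
GBP→HKD→CAD→GBP: 10.46 × 0.1649 × 0.5545 = 0.95643
Maximum is GBP→CAD→HKD→GBP at 1.0268; arbitrage exists.

1.0268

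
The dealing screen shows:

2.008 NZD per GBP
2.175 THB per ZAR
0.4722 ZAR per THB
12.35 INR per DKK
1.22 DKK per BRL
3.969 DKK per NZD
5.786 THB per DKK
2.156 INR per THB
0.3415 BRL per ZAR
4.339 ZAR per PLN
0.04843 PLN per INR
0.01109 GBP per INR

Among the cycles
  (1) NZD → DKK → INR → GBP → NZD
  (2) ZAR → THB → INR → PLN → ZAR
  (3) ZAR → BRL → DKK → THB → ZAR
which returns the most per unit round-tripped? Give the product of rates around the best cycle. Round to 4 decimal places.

1.1383

(1) 3.969 × 12.35 × 0.01109 × 2.008 = 1.09155
(2) 2.175 × 2.156 × 0.04843 × 4.339 = 0.98540
(3) 0.3415 × 1.22 × 5.786 × 0.4722 = 1.13830
Highest is cycle (3) at 1.1383 (>1, arbitrage).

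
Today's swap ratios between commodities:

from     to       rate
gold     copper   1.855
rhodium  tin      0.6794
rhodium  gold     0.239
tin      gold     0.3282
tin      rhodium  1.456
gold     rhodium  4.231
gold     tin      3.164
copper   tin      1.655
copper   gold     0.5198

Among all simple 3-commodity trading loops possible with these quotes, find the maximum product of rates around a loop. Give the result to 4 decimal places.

tin→rhodium→gold→tin: 1.456 × 0.239 × 3.164 = 1.10102
copper→tin→gold→copper: 1.655 × 0.3282 × 1.855 = 1.00758
tin→gold→rhodium→tin: 0.3282 × 4.231 × 0.6794 = 0.94342
Maximum is tin→rhodium→gold→tin at 1.1010; arbitrage exists.

1.1010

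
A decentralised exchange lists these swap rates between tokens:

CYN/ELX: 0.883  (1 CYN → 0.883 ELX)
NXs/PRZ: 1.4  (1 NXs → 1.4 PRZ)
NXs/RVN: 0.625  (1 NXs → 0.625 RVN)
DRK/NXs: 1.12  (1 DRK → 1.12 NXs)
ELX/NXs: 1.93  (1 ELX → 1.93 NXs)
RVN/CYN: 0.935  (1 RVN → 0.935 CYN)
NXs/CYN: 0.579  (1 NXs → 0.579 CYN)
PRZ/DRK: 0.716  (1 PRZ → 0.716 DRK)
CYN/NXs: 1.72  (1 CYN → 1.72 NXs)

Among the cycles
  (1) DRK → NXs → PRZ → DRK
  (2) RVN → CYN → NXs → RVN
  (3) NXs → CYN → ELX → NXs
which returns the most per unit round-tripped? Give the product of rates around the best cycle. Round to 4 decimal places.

(1) 1.12 × 1.4 × 0.716 = 1.12269
(2) 0.935 × 1.72 × 0.625 = 1.00513
(3) 0.579 × 0.883 × 1.93 = 0.98673
Highest is cycle (1) at 1.1227 (>1, arbitrage).

1.1227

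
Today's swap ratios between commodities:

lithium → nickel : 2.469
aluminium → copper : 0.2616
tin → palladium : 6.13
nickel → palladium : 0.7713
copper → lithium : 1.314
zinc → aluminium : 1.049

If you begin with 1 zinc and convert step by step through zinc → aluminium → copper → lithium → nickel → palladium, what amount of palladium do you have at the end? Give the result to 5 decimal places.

0.68668

1 zinc × 1.049 = 1.049 aluminium
1.049 aluminium × 0.2616 = 0.2744184 copper
0.2744184 copper × 1.314 = 0.3605857776 lithium
0.3605857776 lithium × 2.469 = 0.8902862848944 nickel
0.8902862848944 nickel × 0.7713 = 0.68667781153905072 palladium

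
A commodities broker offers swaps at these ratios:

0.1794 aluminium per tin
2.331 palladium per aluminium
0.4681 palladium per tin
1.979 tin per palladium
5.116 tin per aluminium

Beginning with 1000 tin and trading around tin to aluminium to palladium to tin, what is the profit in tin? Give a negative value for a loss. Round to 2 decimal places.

-172.42

1000 tin × 0.1794 = 179.4 aluminium
179.4 aluminium × 2.331 = 418.1814 palladium
418.1814 palladium × 1.979 = 827.5809906 tin
Net change: 827.5809906 − 1000 = -172.4190094 tin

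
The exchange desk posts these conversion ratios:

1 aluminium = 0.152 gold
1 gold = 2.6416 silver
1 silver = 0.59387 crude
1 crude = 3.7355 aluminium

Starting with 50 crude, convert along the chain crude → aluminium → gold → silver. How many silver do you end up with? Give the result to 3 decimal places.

50 crude × 3.7355 = 186.775 aluminium
186.775 aluminium × 0.152 = 28.3898 gold
28.3898 gold × 2.6416 = 74.99449568 silver

74.994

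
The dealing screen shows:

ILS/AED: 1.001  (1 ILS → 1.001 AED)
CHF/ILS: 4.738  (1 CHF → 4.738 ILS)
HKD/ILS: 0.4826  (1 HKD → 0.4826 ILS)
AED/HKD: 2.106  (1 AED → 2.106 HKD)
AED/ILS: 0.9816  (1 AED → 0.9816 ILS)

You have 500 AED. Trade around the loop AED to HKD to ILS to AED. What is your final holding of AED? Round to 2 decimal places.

500 AED × 2.106 = 1053 HKD
1053 HKD × 0.4826 = 508.1778 ILS
508.1778 ILS × 1.001 = 508.6859778 AED

508.69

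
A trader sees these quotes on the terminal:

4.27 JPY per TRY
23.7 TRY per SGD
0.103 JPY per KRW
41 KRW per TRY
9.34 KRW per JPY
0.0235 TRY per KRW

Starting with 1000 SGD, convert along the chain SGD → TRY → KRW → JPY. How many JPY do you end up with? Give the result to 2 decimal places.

1000 SGD × 23.7 = 23700 TRY
23700 TRY × 41 = 971700 KRW
971700 KRW × 0.103 = 100085.1 JPY

100085.10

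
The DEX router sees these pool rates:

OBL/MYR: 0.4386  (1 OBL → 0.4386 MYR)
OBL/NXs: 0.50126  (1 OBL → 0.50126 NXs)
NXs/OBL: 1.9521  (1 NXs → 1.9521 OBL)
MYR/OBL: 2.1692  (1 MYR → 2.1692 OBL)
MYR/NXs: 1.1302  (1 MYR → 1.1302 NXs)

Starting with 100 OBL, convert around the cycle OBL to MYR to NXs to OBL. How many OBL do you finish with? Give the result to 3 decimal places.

100 OBL × 0.4386 = 43.86 MYR
43.86 MYR × 1.1302 = 49.570572 NXs
49.570572 NXs × 1.9521 = 96.7667136012 OBL

96.767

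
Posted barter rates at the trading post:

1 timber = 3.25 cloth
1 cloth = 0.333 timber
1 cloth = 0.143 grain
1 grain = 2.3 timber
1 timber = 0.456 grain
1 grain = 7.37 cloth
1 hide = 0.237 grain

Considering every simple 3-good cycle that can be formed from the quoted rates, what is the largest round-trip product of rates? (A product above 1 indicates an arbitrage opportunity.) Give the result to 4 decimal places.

timber→grain→cloth→timber: 0.456 × 7.37 × 0.333 = 1.11912
timber→cloth→grain→timber: 3.25 × 0.143 × 2.3 = 1.06893
Maximum is timber→grain→cloth→timber at 1.1191; arbitrage exists.

1.1191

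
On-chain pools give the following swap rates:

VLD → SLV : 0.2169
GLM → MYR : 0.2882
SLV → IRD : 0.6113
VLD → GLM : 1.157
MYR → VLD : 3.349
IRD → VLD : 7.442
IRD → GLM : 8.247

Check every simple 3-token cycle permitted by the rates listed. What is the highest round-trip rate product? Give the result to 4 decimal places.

1.1167

MYR→VLD→GLM→MYR: 3.349 × 1.157 × 0.2882 = 1.11672
IRD→VLD→SLV→IRD: 7.442 × 0.2169 × 0.6113 = 0.98674
Maximum is MYR→VLD→GLM→MYR at 1.1167; arbitrage exists.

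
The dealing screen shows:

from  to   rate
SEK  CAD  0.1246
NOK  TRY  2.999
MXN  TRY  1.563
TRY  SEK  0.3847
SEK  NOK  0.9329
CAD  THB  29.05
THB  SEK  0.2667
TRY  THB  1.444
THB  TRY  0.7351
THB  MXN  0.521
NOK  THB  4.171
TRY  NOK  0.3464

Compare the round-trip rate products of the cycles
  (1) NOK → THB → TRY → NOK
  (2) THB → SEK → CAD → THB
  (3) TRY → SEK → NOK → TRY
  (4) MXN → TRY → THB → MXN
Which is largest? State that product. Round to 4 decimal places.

1.1759

(1) 4.171 × 0.7351 × 0.3464 = 1.06210
(2) 0.2667 × 0.1246 × 29.05 = 0.96536
(3) 0.3847 × 0.9329 × 2.999 = 1.07630
(4) 1.563 × 1.444 × 0.521 = 1.17588
Highest is cycle (4) at 1.1759 (>1, arbitrage).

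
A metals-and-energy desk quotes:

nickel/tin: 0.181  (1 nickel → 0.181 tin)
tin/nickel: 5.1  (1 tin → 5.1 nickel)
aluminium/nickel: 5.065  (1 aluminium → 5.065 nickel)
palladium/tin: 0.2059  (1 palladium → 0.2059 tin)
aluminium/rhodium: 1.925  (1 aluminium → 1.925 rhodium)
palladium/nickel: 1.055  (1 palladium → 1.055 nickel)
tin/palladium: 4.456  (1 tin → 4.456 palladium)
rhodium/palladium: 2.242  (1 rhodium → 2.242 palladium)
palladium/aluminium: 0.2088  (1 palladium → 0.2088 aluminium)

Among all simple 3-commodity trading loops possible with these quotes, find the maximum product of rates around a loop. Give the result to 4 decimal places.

palladium→aluminium→rhodium→palladium: 0.2088 × 1.925 × 2.242 = 0.90115
nickel→tin→palladium→nickel: 0.181 × 4.456 × 1.055 = 0.85090
Maximum is palladium→aluminium→rhodium→palladium at 0.9011; no arbitrage — every cycle loses value.

0.9011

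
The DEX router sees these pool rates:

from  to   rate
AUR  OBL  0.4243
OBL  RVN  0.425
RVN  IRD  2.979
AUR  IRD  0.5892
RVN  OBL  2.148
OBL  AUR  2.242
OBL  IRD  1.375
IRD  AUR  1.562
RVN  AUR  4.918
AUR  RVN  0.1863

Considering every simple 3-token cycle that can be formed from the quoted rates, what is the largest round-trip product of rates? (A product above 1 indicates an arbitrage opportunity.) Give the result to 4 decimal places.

0.9113

AUR→OBL→IRD→AUR: 0.4243 × 1.375 × 1.562 = 0.91129
AUR→RVN→OBL→AUR: 0.1863 × 2.148 × 2.242 = 0.89719
AUR→OBL→RVN→AUR: 0.4243 × 0.425 × 4.918 = 0.88685
AUR→RVN→IRD→AUR: 0.1863 × 2.979 × 1.562 = 0.86689
Maximum is AUR→OBL→IRD→AUR at 0.9113; no arbitrage — every cycle loses value.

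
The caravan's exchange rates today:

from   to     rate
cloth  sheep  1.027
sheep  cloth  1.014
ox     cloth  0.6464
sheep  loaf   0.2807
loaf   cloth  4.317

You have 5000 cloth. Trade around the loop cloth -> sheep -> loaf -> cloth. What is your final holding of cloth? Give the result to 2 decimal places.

6222.50

5000 cloth × 1.027 = 5135 sheep
5135 sheep × 0.2807 = 1441.3945 loaf
1441.3945 loaf × 4.317 = 6222.5000565 cloth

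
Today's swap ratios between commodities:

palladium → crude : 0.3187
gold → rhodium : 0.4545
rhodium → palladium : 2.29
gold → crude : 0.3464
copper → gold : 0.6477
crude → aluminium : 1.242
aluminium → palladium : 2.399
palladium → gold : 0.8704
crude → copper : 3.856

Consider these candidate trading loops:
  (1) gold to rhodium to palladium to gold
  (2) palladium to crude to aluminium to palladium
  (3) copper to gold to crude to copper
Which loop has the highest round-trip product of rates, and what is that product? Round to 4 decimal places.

(1) 0.4545 × 2.29 × 0.8704 = 0.90592
(2) 0.3187 × 1.242 × 2.399 = 0.94959
(3) 0.6477 × 0.3464 × 3.856 = 0.86514
Highest is cycle (2) at 0.9496 (≤1, no arbitrage).

0.9496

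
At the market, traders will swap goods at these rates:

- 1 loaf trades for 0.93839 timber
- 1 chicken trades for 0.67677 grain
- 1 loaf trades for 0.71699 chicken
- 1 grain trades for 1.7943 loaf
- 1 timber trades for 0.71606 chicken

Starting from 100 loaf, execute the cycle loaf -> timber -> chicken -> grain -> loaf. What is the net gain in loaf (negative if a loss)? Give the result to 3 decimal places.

-18.404

100 loaf × 0.93839 = 93.839 timber
93.839 timber × 0.71606 = 67.19435434 chicken
67.19435434 chicken × 0.67677 = 45.4751231866818 grain
45.4751231866818 grain × 1.7943 = 81.59601353386315374 loaf
Net change: 81.59601353386315374 − 100 = -18.40398646613684626 loaf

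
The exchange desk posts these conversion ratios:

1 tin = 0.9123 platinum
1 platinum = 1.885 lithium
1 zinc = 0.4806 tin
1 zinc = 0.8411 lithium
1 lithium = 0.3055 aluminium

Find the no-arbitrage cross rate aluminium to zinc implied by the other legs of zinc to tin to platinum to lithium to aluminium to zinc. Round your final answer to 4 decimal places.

Known legs of the cycle: 0.4806 × 0.9123 × 1.885 × 0.3055 = 0.25248990007215
For no arbitrage the full-cycle product must be 1, so the missing rate is 1 / 0.25248990007215 ≈ 3.960554.

3.9606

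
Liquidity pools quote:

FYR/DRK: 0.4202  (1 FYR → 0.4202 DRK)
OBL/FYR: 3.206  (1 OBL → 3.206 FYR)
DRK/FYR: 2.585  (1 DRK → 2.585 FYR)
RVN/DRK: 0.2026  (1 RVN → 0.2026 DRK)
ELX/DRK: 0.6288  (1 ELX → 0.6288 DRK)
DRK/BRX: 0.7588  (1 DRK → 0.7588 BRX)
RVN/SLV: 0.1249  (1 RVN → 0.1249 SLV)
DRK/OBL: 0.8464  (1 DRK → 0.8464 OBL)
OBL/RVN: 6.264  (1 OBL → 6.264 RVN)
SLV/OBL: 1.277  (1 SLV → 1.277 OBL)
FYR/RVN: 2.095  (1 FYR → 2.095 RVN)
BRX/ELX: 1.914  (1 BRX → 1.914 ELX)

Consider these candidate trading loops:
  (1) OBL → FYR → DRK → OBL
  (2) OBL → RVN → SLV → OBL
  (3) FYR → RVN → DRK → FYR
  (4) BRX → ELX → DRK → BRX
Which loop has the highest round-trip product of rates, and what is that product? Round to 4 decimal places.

1.1402

(1) 3.206 × 0.4202 × 0.8464 = 1.14024
(2) 6.264 × 0.1249 × 1.277 = 0.99909
(3) 2.095 × 0.2026 × 2.585 = 1.09720
(4) 1.914 × 0.6288 × 0.7588 = 0.91323
Highest is cycle (1) at 1.1402 (>1, arbitrage).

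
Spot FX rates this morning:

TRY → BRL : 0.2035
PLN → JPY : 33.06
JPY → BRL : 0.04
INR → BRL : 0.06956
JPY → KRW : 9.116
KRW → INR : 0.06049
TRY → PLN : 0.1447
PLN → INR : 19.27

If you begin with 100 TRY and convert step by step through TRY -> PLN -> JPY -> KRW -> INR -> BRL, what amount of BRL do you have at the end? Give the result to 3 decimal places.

18.349

100 TRY × 0.1447 = 14.47 PLN
14.47 PLN × 33.06 = 478.3782 JPY
478.3782 JPY × 9.116 = 4360.8956712 KRW
4360.8956712 KRW × 0.06049 = 263.790579150888 INR
263.790579150888 INR × 0.06956 = 18.34927268573576928 BRL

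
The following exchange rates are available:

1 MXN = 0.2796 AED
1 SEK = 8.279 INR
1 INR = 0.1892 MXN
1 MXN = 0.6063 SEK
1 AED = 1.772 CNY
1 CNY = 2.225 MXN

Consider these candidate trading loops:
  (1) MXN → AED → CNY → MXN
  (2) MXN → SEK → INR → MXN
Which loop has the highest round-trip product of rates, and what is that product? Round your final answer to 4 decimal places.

1.1024

(1) 0.2796 × 1.772 × 2.225 = 1.10238
(2) 0.6063 × 8.279 × 0.1892 = 0.94970
Highest is cycle (1) at 1.1024 (>1, arbitrage).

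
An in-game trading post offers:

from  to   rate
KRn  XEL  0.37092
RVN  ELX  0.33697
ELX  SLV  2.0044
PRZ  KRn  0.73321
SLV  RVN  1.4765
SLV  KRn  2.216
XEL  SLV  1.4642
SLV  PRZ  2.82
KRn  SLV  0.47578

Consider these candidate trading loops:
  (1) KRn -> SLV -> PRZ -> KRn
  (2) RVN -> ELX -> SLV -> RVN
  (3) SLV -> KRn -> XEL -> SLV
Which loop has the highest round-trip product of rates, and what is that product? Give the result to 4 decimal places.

(1) 0.47578 × 2.82 × 0.73321 = 0.98375
(2) 0.33697 × 2.0044 × 1.4765 = 0.99726
(3) 2.216 × 0.37092 × 1.4642 = 1.20351
Highest is cycle (3) at 1.2035 (>1, arbitrage).

1.2035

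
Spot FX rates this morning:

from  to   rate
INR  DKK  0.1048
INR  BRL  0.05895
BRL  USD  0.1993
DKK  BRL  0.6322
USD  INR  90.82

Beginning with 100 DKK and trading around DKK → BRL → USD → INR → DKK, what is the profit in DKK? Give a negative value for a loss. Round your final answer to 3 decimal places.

19.924

100 DKK × 0.6322 = 63.22 BRL
63.22 BRL × 0.1993 = 12.599746 USD
12.599746 USD × 90.82 = 1144.30893172 INR
1144.30893172 INR × 0.1048 = 119.923576044256 DKK
Net change: 119.923576044256 − 100 = 19.923576044256 DKK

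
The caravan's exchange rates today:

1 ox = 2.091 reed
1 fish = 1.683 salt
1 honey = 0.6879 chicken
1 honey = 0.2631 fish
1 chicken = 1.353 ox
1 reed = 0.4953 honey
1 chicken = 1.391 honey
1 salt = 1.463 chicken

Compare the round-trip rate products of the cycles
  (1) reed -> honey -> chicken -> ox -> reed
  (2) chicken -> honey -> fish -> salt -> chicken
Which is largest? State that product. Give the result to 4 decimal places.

0.9639

(1) 0.4953 × 0.6879 × 1.353 × 2.091 = 0.96393
(2) 1.391 × 0.2631 × 1.683 × 1.463 = 0.90111
Highest is cycle (1) at 0.9639 (≤1, no arbitrage).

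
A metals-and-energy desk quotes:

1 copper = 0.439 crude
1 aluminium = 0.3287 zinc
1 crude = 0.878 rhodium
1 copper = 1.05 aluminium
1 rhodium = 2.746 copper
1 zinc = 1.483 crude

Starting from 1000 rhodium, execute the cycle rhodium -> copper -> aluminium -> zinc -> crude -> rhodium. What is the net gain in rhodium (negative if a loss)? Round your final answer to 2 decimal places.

234.03

1000 rhodium × 2.746 = 2746 copper
2746 copper × 1.05 = 2883.3 aluminium
2883.3 aluminium × 0.3287 = 947.74071 zinc
947.74071 zinc × 1.483 = 1405.49947293 crude
1405.49947293 crude × 0.878 = 1234.02853723254 rhodium
Net change: 1234.02853723254 − 1000 = 234.02853723254 rhodium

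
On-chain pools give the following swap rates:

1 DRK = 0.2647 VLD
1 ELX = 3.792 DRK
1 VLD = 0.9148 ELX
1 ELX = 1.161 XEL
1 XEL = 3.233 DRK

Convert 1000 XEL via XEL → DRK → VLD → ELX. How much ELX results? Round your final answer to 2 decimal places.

1000 XEL × 3.233 = 3233 DRK
3233 DRK × 0.2647 = 855.7751 VLD
855.7751 VLD × 0.9148 = 782.86306148 ELX

782.86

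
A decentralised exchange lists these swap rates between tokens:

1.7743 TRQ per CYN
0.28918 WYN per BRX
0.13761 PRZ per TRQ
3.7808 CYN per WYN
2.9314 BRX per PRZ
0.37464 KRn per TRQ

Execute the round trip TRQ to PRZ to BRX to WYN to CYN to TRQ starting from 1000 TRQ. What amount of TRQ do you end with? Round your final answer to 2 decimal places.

782.54

1000 TRQ × 0.13761 = 137.61 PRZ
137.61 PRZ × 2.9314 = 403.389954 BRX
403.389954 BRX × 0.28918 = 116.65230689772 WYN
116.65230689772 WYN × 3.7808 = 441.039041918899776 CYN
441.039041918899776 CYN × 1.7743 = 782.5355720767038725568 TRQ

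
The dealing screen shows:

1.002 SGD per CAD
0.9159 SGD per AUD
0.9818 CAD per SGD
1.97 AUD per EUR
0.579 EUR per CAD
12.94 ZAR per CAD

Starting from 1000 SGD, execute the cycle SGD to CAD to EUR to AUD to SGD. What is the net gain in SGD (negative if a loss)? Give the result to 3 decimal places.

25.689

1000 SGD × 0.9818 = 981.8 CAD
981.8 CAD × 0.579 = 568.4622 EUR
568.4622 EUR × 1.97 = 1119.870534 AUD
1119.870534 AUD × 0.9159 = 1025.6894220906 SGD
Net change: 1025.6894220906 − 1000 = 25.6894220906 SGD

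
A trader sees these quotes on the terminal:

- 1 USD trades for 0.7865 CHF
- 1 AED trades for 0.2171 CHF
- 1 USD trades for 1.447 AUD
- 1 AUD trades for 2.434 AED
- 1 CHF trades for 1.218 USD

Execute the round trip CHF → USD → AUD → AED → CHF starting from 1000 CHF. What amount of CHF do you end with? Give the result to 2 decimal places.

1000 CHF × 1.218 = 1218 USD
1218 USD × 1.447 = 1762.446 AUD
1762.446 AUD × 2.434 = 4289.793564 AED
4289.793564 AED × 0.2171 = 931.3141827444 CHF

931.31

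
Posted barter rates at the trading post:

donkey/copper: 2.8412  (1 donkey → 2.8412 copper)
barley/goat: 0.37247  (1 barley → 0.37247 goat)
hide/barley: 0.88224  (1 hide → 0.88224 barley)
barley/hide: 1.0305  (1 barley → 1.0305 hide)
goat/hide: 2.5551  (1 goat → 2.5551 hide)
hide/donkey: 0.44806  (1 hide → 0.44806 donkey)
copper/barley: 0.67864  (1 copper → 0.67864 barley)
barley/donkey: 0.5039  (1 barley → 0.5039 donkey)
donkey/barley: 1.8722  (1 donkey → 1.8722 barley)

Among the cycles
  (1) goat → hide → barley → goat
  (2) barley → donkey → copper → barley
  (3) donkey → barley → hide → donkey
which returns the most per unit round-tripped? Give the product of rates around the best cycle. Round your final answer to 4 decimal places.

0.9716

(1) 2.5551 × 0.88224 × 0.37247 = 0.83963
(2) 0.5039 × 2.8412 × 0.67864 = 0.97160
(3) 1.8722 × 1.0305 × 0.44806 = 0.86444
Highest is cycle (2) at 0.9716 (≤1, no arbitrage).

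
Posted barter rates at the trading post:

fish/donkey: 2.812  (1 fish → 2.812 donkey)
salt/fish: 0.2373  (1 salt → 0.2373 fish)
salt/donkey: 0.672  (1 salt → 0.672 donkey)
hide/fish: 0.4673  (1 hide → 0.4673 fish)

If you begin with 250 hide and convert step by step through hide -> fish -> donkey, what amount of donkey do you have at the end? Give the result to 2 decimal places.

250 hide × 0.4673 = 116.825 fish
116.825 fish × 2.812 = 328.5119 donkey

328.51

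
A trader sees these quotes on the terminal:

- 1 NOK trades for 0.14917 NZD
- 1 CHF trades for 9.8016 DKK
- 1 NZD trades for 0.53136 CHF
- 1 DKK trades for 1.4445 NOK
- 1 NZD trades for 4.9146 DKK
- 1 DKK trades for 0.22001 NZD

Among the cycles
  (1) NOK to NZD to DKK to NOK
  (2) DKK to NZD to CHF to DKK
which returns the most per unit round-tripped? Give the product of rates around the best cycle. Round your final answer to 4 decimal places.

(1) 0.14917 × 4.9146 × 1.4445 = 1.05898
(2) 0.22001 × 0.53136 × 9.8016 = 1.14585
Highest is cycle (2) at 1.1459 (>1, arbitrage).

1.1459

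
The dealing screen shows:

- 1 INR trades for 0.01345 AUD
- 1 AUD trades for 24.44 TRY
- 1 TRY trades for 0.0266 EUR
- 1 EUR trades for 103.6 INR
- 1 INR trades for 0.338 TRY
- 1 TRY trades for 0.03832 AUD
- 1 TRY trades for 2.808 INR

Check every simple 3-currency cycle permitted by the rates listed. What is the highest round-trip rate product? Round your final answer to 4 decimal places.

TRY→EUR→INR→TRY: 0.0266 × 103.6 × 0.338 = 0.93145
TRY→INR→AUD→TRY: 2.808 × 0.01345 × 24.44 = 0.92304
Maximum is TRY→EUR→INR→TRY at 0.9314; no arbitrage — every cycle loses value.

0.9314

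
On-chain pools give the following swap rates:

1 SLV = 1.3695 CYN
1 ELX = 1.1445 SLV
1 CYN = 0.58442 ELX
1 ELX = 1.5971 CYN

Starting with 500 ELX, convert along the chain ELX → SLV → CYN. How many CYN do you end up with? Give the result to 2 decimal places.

500 ELX × 1.1445 = 572.25 SLV
572.25 SLV × 1.3695 = 783.696375 CYN

783.70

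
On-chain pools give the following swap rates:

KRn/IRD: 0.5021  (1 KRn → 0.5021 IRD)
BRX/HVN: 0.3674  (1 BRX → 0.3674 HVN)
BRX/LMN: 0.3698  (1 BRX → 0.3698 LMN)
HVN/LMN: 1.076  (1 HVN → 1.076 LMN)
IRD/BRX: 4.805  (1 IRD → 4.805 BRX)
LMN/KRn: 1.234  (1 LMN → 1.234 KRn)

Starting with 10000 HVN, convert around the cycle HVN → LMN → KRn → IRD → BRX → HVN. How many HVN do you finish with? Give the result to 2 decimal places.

11769.29

10000 HVN × 1.076 = 10760 LMN
10760 LMN × 1.234 = 13277.84 KRn
13277.84 KRn × 0.5021 = 6666.803464 IRD
6666.803464 IRD × 4.805 = 32033.99064452 BRX
32033.99064452 BRX × 0.3674 = 11769.288162796648 HVN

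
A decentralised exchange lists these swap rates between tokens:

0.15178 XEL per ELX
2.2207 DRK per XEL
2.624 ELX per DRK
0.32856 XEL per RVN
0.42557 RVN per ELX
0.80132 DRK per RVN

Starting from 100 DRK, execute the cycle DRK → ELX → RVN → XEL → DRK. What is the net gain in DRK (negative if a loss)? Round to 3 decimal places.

100 DRK × 2.624 = 262.4 ELX
262.4 ELX × 0.42557 = 111.669568 RVN
111.669568 RVN × 0.32856 = 36.69015326208 XEL
36.69015326208 XEL × 2.2207 = 81.477823349101056 DRK
Net change: 81.477823349101056 − 100 = -18.522176650898944 DRK

-18.522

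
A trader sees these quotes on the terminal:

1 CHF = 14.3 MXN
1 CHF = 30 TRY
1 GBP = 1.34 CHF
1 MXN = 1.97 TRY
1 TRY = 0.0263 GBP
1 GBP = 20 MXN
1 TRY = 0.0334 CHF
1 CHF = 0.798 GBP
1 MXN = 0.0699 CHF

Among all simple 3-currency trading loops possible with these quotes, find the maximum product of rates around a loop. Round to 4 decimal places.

GBP→MXN→CHF→GBP: 20 × 0.0699 × 0.798 = 1.11560
GBP→CHF→TRY→GBP: 1.34 × 30 × 0.0263 = 1.05726
GBP→MXN→TRY→GBP: 20 × 1.97 × 0.0263 = 1.03622
CHF→MXN→TRY→CHF: 14.3 × 1.97 × 0.0334 = 0.94091
Maximum is GBP→MXN→CHF→GBP at 1.1156; arbitrage exists.

1.1156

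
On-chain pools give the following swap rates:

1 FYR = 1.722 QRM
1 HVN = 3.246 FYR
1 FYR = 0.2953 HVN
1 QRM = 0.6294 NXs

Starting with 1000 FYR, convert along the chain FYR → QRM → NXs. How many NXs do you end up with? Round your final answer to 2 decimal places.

1000 FYR × 1.722 = 1722 QRM
1722 QRM × 0.6294 = 1083.8268 NXs

1083.83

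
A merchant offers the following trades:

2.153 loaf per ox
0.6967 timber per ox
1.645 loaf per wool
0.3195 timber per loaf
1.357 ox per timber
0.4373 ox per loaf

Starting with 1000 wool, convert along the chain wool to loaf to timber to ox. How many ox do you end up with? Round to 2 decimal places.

1000 wool × 1.645 = 1645 loaf
1645 loaf × 0.3195 = 525.5775 timber
525.5775 timber × 1.357 = 713.2086675 ox

713.21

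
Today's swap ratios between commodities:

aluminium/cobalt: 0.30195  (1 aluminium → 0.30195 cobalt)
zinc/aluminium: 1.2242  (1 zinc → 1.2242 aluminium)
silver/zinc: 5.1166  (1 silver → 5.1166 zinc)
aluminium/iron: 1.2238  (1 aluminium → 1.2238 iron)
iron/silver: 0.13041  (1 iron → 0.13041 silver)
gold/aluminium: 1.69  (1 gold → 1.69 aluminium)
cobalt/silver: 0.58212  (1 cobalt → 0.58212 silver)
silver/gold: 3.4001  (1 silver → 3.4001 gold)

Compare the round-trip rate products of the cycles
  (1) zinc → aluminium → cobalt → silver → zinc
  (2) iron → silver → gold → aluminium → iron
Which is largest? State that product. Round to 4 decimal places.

(1) 1.2242 × 0.30195 × 0.58212 × 5.1166 = 1.10098
(2) 0.13041 × 3.4001 × 1.69 × 1.2238 = 0.91706
Highest is cycle (1) at 1.1010 (>1, arbitrage).

1.1010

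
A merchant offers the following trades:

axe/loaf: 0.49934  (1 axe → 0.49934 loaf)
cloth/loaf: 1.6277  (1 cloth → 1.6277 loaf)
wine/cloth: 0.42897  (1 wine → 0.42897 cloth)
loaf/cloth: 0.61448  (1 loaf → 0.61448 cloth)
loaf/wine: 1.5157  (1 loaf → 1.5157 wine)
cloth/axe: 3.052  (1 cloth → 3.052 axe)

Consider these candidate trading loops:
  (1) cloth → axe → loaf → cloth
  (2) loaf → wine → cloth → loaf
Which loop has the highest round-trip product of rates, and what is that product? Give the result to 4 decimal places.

(1) 3.052 × 0.49934 × 0.61448 = 0.93646
(2) 1.5157 × 0.42897 × 1.6277 = 1.05831
Highest is cycle (2) at 1.0583 (>1, arbitrage).

1.0583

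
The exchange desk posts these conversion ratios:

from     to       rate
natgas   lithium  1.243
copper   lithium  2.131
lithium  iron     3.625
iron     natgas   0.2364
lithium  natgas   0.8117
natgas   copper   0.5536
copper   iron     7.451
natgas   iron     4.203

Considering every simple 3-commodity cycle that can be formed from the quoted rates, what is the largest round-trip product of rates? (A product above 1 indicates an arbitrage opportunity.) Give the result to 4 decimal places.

1.0652

natgas→lithium→iron→natgas: 1.243 × 3.625 × 0.2364 = 1.06519
natgas→copper→iron→natgas: 0.5536 × 7.451 × 0.2364 = 0.97512
natgas→copper→lithium→natgas: 0.5536 × 2.131 × 0.8117 = 0.95758
Maximum is natgas→lithium→iron→natgas at 1.0652; arbitrage exists.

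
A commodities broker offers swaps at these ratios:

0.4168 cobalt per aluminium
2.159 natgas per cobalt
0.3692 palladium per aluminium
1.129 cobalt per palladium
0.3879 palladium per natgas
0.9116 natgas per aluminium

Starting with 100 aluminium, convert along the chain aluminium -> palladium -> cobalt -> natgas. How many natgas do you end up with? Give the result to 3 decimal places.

100 aluminium × 0.3692 = 36.92 palladium
36.92 palladium × 1.129 = 41.68268 cobalt
41.68268 cobalt × 2.159 = 89.99290612 natgas

89.993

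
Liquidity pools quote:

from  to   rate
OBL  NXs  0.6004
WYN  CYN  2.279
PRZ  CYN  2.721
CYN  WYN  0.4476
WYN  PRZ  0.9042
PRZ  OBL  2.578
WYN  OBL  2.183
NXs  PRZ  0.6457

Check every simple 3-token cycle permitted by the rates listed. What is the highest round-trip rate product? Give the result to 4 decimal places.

CYN→WYN→PRZ→CYN: 0.4476 × 0.9042 × 2.721 = 1.10124
OBL→NXs→PRZ→OBL: 0.6004 × 0.6457 × 2.578 = 0.99943
Maximum is CYN→WYN→PRZ→CYN at 1.1012; arbitrage exists.

1.1012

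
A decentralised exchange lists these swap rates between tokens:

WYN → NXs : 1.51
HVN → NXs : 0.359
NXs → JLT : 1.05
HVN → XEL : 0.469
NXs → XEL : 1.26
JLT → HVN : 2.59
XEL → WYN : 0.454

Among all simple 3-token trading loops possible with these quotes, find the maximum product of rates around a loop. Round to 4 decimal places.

0.9763

JLT→HVN→NXs→JLT: 2.59 × 0.359 × 1.05 = 0.97630
WYN→NXs→XEL→WYN: 1.51 × 1.26 × 0.454 = 0.86378
Maximum is JLT→HVN→NXs→JLT at 0.9763; no arbitrage — every cycle loses value.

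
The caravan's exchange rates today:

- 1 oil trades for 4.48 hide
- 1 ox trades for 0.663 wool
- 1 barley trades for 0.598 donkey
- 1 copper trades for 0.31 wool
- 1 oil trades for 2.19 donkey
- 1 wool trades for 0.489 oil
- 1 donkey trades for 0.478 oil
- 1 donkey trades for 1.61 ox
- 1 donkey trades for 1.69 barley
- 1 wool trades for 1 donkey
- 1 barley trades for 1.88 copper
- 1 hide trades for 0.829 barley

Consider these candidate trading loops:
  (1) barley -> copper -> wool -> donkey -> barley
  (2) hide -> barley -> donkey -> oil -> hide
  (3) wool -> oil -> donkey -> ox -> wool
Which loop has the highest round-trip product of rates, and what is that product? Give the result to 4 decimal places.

1.1431

(1) 1.88 × 0.31 × 1 × 1.69 = 0.98493
(2) 0.829 × 0.598 × 0.478 × 4.48 = 1.06160
(3) 0.489 × 2.19 × 1.61 × 0.663 = 1.14312
Highest is cycle (3) at 1.1431 (>1, arbitrage).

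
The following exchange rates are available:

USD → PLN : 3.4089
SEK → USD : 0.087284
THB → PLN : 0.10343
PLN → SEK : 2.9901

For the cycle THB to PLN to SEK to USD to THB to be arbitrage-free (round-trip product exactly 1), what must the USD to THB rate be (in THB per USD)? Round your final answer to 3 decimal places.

Known legs of the cycle: 0.10343 × 2.9901 × 0.087284 = 0.026993977297212
For no arbitrage the full-cycle product must be 1, so the missing rate is 1 / 0.026993977297212 ≈ 37.04530.

37.045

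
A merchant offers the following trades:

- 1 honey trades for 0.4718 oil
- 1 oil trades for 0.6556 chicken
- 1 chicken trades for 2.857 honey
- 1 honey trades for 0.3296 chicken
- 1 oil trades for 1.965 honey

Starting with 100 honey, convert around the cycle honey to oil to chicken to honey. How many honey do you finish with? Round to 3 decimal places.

88.370

100 honey × 0.4718 = 47.18 oil
47.18 oil × 0.6556 = 30.931208 chicken
30.931208 chicken × 2.857 = 88.370461256 honey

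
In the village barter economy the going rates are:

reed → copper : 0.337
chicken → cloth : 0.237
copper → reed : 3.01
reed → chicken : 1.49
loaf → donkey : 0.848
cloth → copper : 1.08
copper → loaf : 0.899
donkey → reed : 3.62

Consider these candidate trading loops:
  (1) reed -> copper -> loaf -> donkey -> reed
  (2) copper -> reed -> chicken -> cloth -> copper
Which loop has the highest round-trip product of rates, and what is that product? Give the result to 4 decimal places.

(1) 0.337 × 0.899 × 0.848 × 3.62 = 0.93002
(2) 3.01 × 1.49 × 0.237 × 1.08 = 1.14796
Highest is cycle (2) at 1.1480 (>1, arbitrage).

1.1480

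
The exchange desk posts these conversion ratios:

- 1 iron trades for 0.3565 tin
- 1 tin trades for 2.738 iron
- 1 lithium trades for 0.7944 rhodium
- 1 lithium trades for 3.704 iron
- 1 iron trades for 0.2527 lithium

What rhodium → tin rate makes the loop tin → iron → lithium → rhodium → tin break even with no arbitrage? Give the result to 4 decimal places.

1.8194

Known legs of the cycle: 2.738 × 0.2527 × 0.7944 = 0.54963948144
For no arbitrage the full-cycle product must be 1, so the missing rate is 1 / 0.54963948144 ≈ 1.819374.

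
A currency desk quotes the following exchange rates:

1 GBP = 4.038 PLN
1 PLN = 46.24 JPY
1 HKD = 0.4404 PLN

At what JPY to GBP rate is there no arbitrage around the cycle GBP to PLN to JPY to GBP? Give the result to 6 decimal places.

0.005356

Known legs of the cycle: 4.038 × 46.24 = 186.71712
For no arbitrage the full-cycle product must be 1, so the missing rate is 1 / 186.71712 ≈ 0.00535570.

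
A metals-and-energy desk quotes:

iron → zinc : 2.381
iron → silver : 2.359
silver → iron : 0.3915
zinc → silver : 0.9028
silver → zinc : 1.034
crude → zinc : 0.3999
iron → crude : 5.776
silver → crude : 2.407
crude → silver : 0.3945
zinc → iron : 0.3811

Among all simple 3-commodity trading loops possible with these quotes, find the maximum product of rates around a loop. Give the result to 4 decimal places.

0.9296

zinc→iron→silver→zinc: 0.3811 × 2.359 × 1.034 = 0.92958
crude→silver→iron→crude: 0.3945 × 0.3915 × 5.776 = 0.89208
crude→zinc→iron→crude: 0.3999 × 0.3811 × 5.776 = 0.88027
crude→zinc→silver→crude: 0.3999 × 0.9028 × 2.407 = 0.86900
zinc→silver→iron→zinc: 0.9028 × 0.3915 × 2.381 = 0.84156
Maximum is zinc→iron→silver→zinc at 0.9296; no arbitrage — every cycle loses value.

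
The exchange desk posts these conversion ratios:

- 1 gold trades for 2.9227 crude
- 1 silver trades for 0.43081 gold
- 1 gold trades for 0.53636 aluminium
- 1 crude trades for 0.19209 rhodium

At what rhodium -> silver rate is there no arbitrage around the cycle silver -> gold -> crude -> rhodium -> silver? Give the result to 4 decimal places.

4.1345

Known legs of the cycle: 0.43081 × 2.9227 × 0.19209 = 0.24186597185883
For no arbitrage the full-cycle product must be 1, so the missing rate is 1 / 0.24186597185883 ≈ 4.134521.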